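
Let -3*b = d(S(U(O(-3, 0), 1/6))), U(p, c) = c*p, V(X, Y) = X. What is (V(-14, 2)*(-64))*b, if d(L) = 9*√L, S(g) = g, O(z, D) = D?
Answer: 0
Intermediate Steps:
b = 0 (b = -3*√(0/6) = -3*√((⅙)*0) = -3*√0 = -3*0 = -⅓*0 = 0)
(V(-14, 2)*(-64))*b = -14*(-64)*0 = 896*0 = 0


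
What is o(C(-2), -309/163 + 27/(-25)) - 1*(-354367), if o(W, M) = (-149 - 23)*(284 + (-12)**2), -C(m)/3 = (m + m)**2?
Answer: 280751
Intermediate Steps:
C(m) = -12*m**2 (C(m) = -3*(m + m)**2 = -3*4*m**2 = -12*m**2)
o(W, M) = -73616 (o(W, M) = -172*(284 + 144) = -172*428 = -73616)
o(C(-2), -309/163 + 27/(-25)) - 1*(-354367) = -73616 - 1*(-354367) = -73616 + 354367 = 280751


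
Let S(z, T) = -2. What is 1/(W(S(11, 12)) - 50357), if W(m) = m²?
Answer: -1/50353 ≈ -1.9860e-5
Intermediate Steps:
1/(W(S(11, 12)) - 50357) = 1/((-2)² - 50357) = 1/(4 - 50357) = 1/(-50353) = -1/50353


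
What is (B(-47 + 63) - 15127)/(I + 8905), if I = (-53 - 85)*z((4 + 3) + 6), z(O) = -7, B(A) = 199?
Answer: -14928/9871 ≈ -1.5123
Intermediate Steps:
I = 966 (I = (-53 - 85)*(-7) = -138*(-7) = 966)
(B(-47 + 63) - 15127)/(I + 8905) = (199 - 15127)/(966 + 8905) = -14928/9871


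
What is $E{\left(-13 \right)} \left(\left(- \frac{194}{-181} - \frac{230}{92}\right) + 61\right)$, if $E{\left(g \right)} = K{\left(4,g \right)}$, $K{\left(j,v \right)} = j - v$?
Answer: $\frac{366605}{362} \approx 1012.7$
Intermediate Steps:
$E{\left(g \right)} = 4 - g$
$E{\left(-13 \right)} \left(\left(- \frac{194}{-181} - \frac{230}{92}\right) + 61\right) = \left(4 - -13\right) \left(\left(- \frac{194}{-181} - \frac{230}{92}\right) + 61\right) = \left(4 + 13\right) \left(\left(\left(-194\right) \left(- \frac{1}{181}\right) - \frac{5}{2}\right) + 61\right) = 17 \left(\left(\frac{194}{181} - \frac{5}{2}\right) + 61\right) = 17 \left(- \frac{517}{362} + 61\right) = 17 \cdot \frac{21565}{362} = \frac{366605}{362}$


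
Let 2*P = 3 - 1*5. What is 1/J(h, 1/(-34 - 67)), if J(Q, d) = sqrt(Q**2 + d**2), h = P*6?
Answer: 101*sqrt(2173)/28249 ≈ 0.16667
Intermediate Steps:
P = -1 (P = (3 - 1*5)/2 = (3 - 5)/2 = (1/2)*(-2) = -1)
h = -6 (h = -1*6 = -6)
1/J(h, 1/(-34 - 67)) = 1/(sqrt((-6)**2 + (1/(-34 - 67))**2)) = 1/(sqrt(36 + (1/(-101))**2)) = 1/(sqrt(36 + (-1/101)**2)) = 1/(sqrt(36 + 1/10201)) = 1/(sqrt(367237/10201)) = 1/(13*sqrt(2173)/101) = 101*sqrt(2173)/28249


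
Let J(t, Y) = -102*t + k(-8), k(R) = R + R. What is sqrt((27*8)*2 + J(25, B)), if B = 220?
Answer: I*sqrt(2134) ≈ 46.195*I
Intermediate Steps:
k(R) = 2*R
J(t, Y) = -16 - 102*t (J(t, Y) = -102*t + 2*(-8) = -102*t - 16 = -16 - 102*t)
sqrt((27*8)*2 + J(25, B)) = sqrt((27*8)*2 + (-16 - 102*25)) = sqrt(216*2 + (-16 - 2550)) = sqrt(432 - 2566) = sqrt(-2134) = I*sqrt(2134)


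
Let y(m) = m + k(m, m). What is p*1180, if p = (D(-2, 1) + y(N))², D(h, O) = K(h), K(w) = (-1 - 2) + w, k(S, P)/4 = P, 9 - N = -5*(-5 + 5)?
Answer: 1888000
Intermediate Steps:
N = 9 (N = 9 - (-5)*(-5 + 5) = 9 - (-5)*0 = 9 - 1*0 = 9 + 0 = 9)
k(S, P) = 4*P
K(w) = -3 + w
y(m) = 5*m (y(m) = m + 4*m = 5*m)
D(h, O) = -3 + h
p = 1600 (p = ((-3 - 2) + 5*9)² = (-5 + 45)² = 40² = 1600)
p*1180 = 1600*1180 = 1888000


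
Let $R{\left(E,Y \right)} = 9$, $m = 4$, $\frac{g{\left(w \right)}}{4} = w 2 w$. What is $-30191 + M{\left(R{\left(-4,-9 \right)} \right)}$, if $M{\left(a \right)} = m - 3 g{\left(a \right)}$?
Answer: $-32131$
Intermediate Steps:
$g{\left(w \right)} = 8 w^{2}$ ($g{\left(w \right)} = 4 w 2 w = 4 \cdot 2 w w = 4 \cdot 2 w^{2} = 8 w^{2}$)
$M{\left(a \right)} = 4 - 24 a^{2}$ ($M{\left(a \right)} = 4 - 3 \cdot 8 a^{2} = 4 - 24 a^{2}$)
$-30191 + M{\left(R{\left(-4,-9 \right)} \right)} = -30191 + \left(4 - 24 \cdot 9^{2}\right) = -30191 + \left(4 - 1944\right) = -30191 - 1940 = -32131$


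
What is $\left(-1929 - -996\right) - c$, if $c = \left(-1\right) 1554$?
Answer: $621$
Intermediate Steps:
$c = -1554$
$\left(-1929 - -996\right) - c = \left(-1929 - -996\right) - -1554 = \left(-1929 + 996\right) + 1554 = -933 + 1554 = 621$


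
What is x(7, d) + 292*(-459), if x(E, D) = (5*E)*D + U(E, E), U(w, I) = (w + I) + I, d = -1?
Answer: -134042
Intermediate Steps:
U(w, I) = w + 2*I (U(w, I) = (I + w) + I = w + 2*I)
x(E, D) = 3*E + 5*D*E (x(E, D) = (5*E)*D + (E + 2*E) = 5*D*E + 3*E = 3*E + 5*D*E)
x(7, d) + 292*(-459) = 7*(3 + 5*(-1)) + 292*(-459) = 7*(3 - 5) - 134028 = 7*(-2) - 134028 = -14 - 134028 = -134042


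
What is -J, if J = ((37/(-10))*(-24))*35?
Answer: -3108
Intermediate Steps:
J = 3108 (J = ((37*(-⅒))*(-24))*35 = -37/10*(-24)*35 = (444/5)*35 = 3108)
-J = -1*3108 = -3108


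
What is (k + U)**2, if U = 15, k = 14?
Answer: 841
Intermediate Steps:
(k + U)**2 = (14 + 15)**2 = 29**2 = 841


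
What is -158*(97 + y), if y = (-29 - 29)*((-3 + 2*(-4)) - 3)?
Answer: -143622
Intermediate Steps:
y = 812 (y = -58*((-3 - 8) - 3) = -58*(-11 - 3) = -58*(-14) = 812)
-158*(97 + y) = -158*(97 + 812) = -158*909 = -143622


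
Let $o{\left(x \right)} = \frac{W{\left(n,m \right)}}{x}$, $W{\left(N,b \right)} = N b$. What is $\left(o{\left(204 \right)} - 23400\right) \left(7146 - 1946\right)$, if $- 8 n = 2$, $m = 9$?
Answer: $- \frac{2068560975}{17} \approx -1.2168 \cdot 10^{8}$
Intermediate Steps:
$n = - \frac{1}{4}$ ($n = \left(- \frac{1}{8}\right) 2 = - \frac{1}{4} \approx -0.25$)
$o{\left(x \right)} = - \frac{9}{4 x}$ ($o{\left(x \right)} = \frac{\left(- \frac{1}{4}\right) 9}{x} = - \frac{9}{4 x}$)
$\left(o{\left(204 \right)} - 23400\right) \left(7146 - 1946\right) = \left(- \frac{9}{4 \cdot 204} - 23400\right) \left(7146 - 1946\right) = \left(\left(- \frac{9}{4}\right) \frac{1}{204} - 23400\right) \left(7146 - 1946\right) = \left(- \frac{3}{272} - 23400\right) \left(7146 - 1946\right) = \left(- \frac{6364803}{272}\right) 5200 = - \frac{2068560975}{17}$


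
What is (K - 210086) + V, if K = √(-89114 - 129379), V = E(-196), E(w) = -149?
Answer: -210235 + 3*I*√24277 ≈ -2.1024e+5 + 467.43*I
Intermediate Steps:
V = -149
K = 3*I*√24277 (K = √(-218493) = 3*I*√24277 ≈ 467.43*I)
(K - 210086) + V = (3*I*√24277 - 210086) - 149 = (-210086 + 3*I*√24277) - 149 = -210235 + 3*I*√24277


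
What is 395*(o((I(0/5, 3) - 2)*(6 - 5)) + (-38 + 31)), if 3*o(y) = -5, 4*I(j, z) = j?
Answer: -10270/3 ≈ -3423.3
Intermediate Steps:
I(j, z) = j/4
o(y) = -5/3 (o(y) = (⅓)*(-5) = -5/3)
395*(o((I(0/5, 3) - 2)*(6 - 5)) + (-38 + 31)) = 395*(-5/3 + (-38 + 31)) = 395*(-5/3 - 7) = 395*(-26/3) = -10270/3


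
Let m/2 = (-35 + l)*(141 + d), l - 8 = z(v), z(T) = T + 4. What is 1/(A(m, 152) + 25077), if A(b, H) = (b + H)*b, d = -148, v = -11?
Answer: 1/324005 ≈ 3.0864e-6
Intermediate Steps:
z(T) = 4 + T
l = 1 (l = 8 + (4 - 11) = 8 - 7 = 1)
m = 476 (m = 2*((-35 + 1)*(141 - 148)) = 2*(-34*(-7)) = 2*238 = 476)
A(b, H) = b*(H + b) (A(b, H) = (H + b)*b = b*(H + b))
1/(A(m, 152) + 25077) = 1/(476*(152 + 476) + 25077) = 1/(476*628 + 25077) = 1/(298928 + 25077) = 1/324005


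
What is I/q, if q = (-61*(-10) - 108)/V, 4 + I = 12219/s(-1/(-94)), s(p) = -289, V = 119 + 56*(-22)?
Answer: 14886375/145078 ≈ 102.61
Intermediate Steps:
V = -1113 (V = 119 - 1232 = -1113)
I = -13375/289 (I = -4 + 12219/(-289) = -4 + 12219*(-1/289) = -4 - 12219/289 = -13375/289 ≈ -46.280)
q = -502/1113 (q = (-61*(-10) - 108)/(-1113) = (610 - 108)*(-1/1113) = 502*(-1/1113) = -502/1113 ≈ -0.45103)
I/q = -13375/(289*(-502/1113)) = -13375/289*(-1113/502) = 14886375/145078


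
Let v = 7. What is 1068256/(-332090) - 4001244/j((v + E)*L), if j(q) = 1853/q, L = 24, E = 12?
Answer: -302961261090064/307681385 ≈ -9.8466e+5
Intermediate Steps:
1068256/(-332090) - 4001244/j((v + E)*L) = 1068256/(-332090) - 4001244/(1853/(((7 + 12)*24))) = 1068256*(-1/332090) - 4001244/(1853/((19*24))) = -534128/166045 - 4001244/(1853/456) = -534128/166045 - 4001244/(1853*(1/456)) = -534128/166045 - 4001244/1853/456 = -534128/166045 - 4001244*456/1853 = -534128/166045 - 1824567264/1853 = -302961261090064/307681385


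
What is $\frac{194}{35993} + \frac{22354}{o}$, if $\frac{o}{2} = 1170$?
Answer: $\frac{402520741}{42111810} \approx 9.5584$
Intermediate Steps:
$o = 2340$ ($o = 2 \cdot 1170 = 2340$)
$\frac{194}{35993} + \frac{22354}{o} = \frac{194}{35993} + \frac{22354}{2340} = 194 \cdot \frac{1}{35993} + 22354 \cdot \frac{1}{2340} = \frac{194}{35993} + \frac{11177}{1170} = \frac{402520741}{42111810}$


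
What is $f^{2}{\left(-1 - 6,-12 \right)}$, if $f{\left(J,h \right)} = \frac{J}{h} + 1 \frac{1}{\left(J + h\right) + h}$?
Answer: $\frac{42025}{138384} \approx 0.30368$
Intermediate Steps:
$f{\left(J,h \right)} = \frac{1}{J + 2 h} + \frac{J}{h}$ ($f{\left(J,h \right)} = \frac{J}{h} + 1 \frac{1}{J + 2 h} = \frac{J}{h} + \frac{1}{J + 2 h} = \frac{1}{J + 2 h} + \frac{J}{h}$)
$f^{2}{\left(-1 - 6,-12 \right)} = \left(\frac{-12 + \left(-1 - 6\right)^{2} + 2 \left(-1 - 6\right) \left(-12\right)}{\left(-12\right) \left(\left(-1 - 6\right) + 2 \left(-12\right)\right)}\right)^{2} = \left(- \frac{-12 + \left(-7\right)^{2} + 2 \left(-7\right) \left(-12\right)}{12 \left(-7 - 24\right)}\right)^{2} = \left(- \frac{-12 + 49 + 168}{12 \left(-31\right)}\right)^{2} = \left(\left(- \frac{1}{12}\right) \left(- \frac{1}{31}\right) 205\right)^{2} = \left(\frac{205}{372}\right)^{2} = \frac{42025}{138384}$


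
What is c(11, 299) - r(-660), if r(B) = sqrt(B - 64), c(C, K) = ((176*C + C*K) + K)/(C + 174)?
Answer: 5524/185 - 2*I*sqrt(181) ≈ 29.859 - 26.907*I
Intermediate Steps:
c(C, K) = (K + 176*C + C*K)/(174 + C)
r(B) = sqrt(-64 + B)
c(11, 299) - r(-660) = (299 + 176*11 + 11*299)/(174 + 11) - sqrt(-64 - 660) = (299 + 1936 + 3289)/185 - sqrt(-724) = (1/185)*5524 - 2*I*sqrt(181) = 5524/185 - 2*I*sqrt(181)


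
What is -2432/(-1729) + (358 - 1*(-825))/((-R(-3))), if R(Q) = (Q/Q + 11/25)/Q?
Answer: 2692861/1092 ≈ 2466.0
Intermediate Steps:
R(Q) = 36/(25*Q) (R(Q) = (1 + 11*(1/25))/Q = (1 + 11/25)/Q = 36/(25*Q))
-2432/(-1729) + (358 - 1*(-825))/((-R(-3))) = -2432/(-1729) + (358 - 1*(-825))/((-36/(25*(-3)))) = -2432*(-1/1729) + (358 + 825)/((-36*(-1)/(25*3))) = 128/91 + 1183/((-1*(-12/25))) = 128/91 + 1183/(12/25) = 128/91 + 1183*(25/12) = 128/91 + 29575/12 = 2692861/1092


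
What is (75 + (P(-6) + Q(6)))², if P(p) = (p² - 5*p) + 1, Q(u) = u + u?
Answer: 23716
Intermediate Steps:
Q(u) = 2*u
P(p) = 1 + p² - 5*p
(75 + (P(-6) + Q(6)))² = (75 + ((1 + (-6)² - 5*(-6)) + 2*6))² = (75 + ((1 + 36 + 30) + 12))² = (75 + (67 + 12))² = (75 + 79)² = 154² = 23716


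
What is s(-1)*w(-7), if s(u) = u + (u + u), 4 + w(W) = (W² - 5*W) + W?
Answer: -219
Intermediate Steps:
w(W) = -4 + W² - 4*W (w(W) = -4 + ((W² - 5*W) + W) = -4 + (W² - 4*W) = -4 + W² - 4*W)
s(u) = 3*u (s(u) = u + 2*u = 3*u)
s(-1)*w(-7) = (3*(-1))*(-4 + (-7)² - 4*(-7)) = -3*(-4 + 49 + 28) = -3*73 = -219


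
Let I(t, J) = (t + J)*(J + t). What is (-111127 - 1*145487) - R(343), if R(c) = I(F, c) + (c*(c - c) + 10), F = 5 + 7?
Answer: -382649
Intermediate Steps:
F = 12
I(t, J) = (J + t)**2 (I(t, J) = (J + t)*(J + t) = (J + t)**2)
R(c) = 10 + (12 + c)**2 (R(c) = (c + 12)**2 + (c*(c - c) + 10) = (12 + c)**2 + (c*0 + 10) = (12 + c)**2 + (0 + 10) = (12 + c)**2 + 10 = 10 + (12 + c)**2)
(-111127 - 1*145487) - R(343) = (-111127 - 1*145487) - (10 + (12 + 343)**2) = (-111127 - 145487) - (10 + 355**2) = -256614 - (10 + 126025) = -256614 - 1*126035 = -256614 - 126035 = -382649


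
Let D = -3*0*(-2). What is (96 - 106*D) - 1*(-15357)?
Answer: 15453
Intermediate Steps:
D = 0 (D = 0*(-2) = 0)
(96 - 106*D) - 1*(-15357) = (96 - 106*0) - 1*(-15357) = (96 + 0) + 15357 = 96 + 15357 = 15453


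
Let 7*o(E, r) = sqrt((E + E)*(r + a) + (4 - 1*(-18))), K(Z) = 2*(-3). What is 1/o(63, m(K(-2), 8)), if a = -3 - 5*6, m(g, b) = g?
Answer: -7*I*sqrt(1223)/2446 ≈ -0.10008*I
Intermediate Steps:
K(Z) = -6
a = -33 (a = -3 - 30 = -33)
o(E, r) = sqrt(22 + 2*E*(-33 + r))/7 (o(E, r) = sqrt((E + E)*(r - 33) + (4 - 1*(-18)))/7 = sqrt((2*E)*(-33 + r) + (4 + 18))/7 = sqrt(2*E*(-33 + r) + 22)/7 = sqrt(22 + 2*E*(-33 + r))/7)
1/o(63, m(K(-2), 8)) = 1/(sqrt(22 - 66*63 + 2*63*(-6))/7) = 1/(sqrt(22 - 4158 - 756)/7) = 1/(sqrt(-4892)/7) = 1/((2*I*sqrt(1223))/7) = 1/(2*I*sqrt(1223)/7) = -7*I*sqrt(1223)/2446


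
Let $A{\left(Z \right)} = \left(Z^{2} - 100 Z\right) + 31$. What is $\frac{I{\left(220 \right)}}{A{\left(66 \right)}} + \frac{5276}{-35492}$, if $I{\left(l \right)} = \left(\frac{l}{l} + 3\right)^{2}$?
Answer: $- \frac{3060915}{19635949} \approx -0.15588$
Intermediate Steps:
$I{\left(l \right)} = 16$ ($I{\left(l \right)} = \left(1 + 3\right)^{2} = 4^{2} = 16$)
$A{\left(Z \right)} = 31 + Z^{2} - 100 Z$
$\frac{I{\left(220 \right)}}{A{\left(66 \right)}} + \frac{5276}{-35492} = \frac{16}{31 + 66^{2} - 6600} + \frac{5276}{-35492} = \frac{16}{31 + 4356 - 6600} + 5276 \left(- \frac{1}{35492}\right) = \frac{16}{-2213} - \frac{1319}{8873} = 16 \left(- \frac{1}{2213}\right) - \frac{1319}{8873} = - \frac{16}{2213} - \frac{1319}{8873} = - \frac{3060915}{19635949}$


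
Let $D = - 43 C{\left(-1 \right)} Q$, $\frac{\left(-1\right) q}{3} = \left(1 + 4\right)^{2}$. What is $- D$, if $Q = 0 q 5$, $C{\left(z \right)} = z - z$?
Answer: $0$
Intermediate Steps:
$C{\left(z \right)} = 0$
$q = -75$ ($q = - 3 \left(1 + 4\right)^{2} = - 3 \cdot 5^{2} = \left(-3\right) 25 = -75$)
$Q = 0$ ($Q = 0 \left(-75\right) 5 = 0 \cdot 5 = 0$)
$D = 0$ ($D = \left(-43\right) 0 \cdot 0 = 0 \cdot 0 = 0$)
$- D = \left(-1\right) 0 = 0$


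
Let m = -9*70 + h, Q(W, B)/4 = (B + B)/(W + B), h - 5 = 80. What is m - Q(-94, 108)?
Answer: -4247/7 ≈ -606.71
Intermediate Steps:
h = 85 (h = 5 + 80 = 85)
Q(W, B) = 8*B/(B + W) (Q(W, B) = 4*((B + B)/(W + B)) = 4*((2*B)/(B + W)) = 4*(2*B/(B + W)) = 8*B/(B + W))
m = -545 (m = -9*70 + 85 = -630 + 85 = -545)
m - Q(-94, 108) = -545 - 8*108/(108 - 94) = -545 - 8*108/14 = -545 - 1*432/7 = -545 - 432/7 = -4247/7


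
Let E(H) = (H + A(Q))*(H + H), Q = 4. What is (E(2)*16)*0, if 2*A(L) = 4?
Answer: 0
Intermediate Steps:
A(L) = 2 (A(L) = (½)*4 = 2)
E(H) = 2*H*(2 + H) (E(H) = (H + 2)*(H + H) = (2 + H)*(2*H) = 2*H*(2 + H))
(E(2)*16)*0 = ((2*2*(2 + 2))*16)*0 = ((2*2*4)*16)*0 = (16*16)*0 = 256*0 = 0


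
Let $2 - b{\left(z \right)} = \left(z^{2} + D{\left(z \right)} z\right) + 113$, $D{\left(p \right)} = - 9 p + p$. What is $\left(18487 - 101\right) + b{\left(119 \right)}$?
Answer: $117402$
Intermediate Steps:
$D{\left(p \right)} = - 8 p$
$b{\left(z \right)} = -111 + 7 z^{2}$ ($b{\left(z \right)} = 2 - \left(\left(z^{2} + - 8 z z\right) + 113\right) = 2 - \left(\left(z^{2} - 8 z^{2}\right) + 113\right) = 2 - \left(- 7 z^{2} + 113\right) = 2 - \left(113 - 7 z^{2}\right) = 2 + \left(-113 + 7 z^{2}\right) = -111 + 7 z^{2}$)
$\left(18487 - 101\right) + b{\left(119 \right)} = \left(18487 - 101\right) - \left(111 - 7 \cdot 119^{2}\right) = 18386 + \left(-111 + 7 \cdot 14161\right) = 18386 + \left(-111 + 99127\right) = 18386 + 99016 = 117402$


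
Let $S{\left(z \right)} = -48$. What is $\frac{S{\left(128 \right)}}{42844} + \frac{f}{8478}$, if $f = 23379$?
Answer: $\frac{83436911}{30269286} \approx 2.7565$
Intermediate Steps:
$\frac{S{\left(128 \right)}}{42844} + \frac{f}{8478} = - \frac{48}{42844} + \frac{23379}{8478} = \left(-48\right) \frac{1}{42844} + 23379 \cdot \frac{1}{8478} = - \frac{12}{10711} + \frac{7793}{2826} = \frac{83436911}{30269286}$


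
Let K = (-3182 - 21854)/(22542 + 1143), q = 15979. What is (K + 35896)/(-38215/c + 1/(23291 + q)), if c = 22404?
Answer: -8310948907195088/394929123339 ≈ -21044.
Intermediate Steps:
K = -25036/23685 ≈ -1.0570
(K + 35896)/(-38215/c + 1/(23291 + q)) = (-25036/23685 + 35896)/(-38215/22404 + 1/(23291 + 15979)) = 850171724/(23685*(-38215*1/22404 + 1/39270)) = 850171724/(23685*(-38215/22404 + 1/39270)) = 850171724/(23685*(-83371147/48878060)) = (850171724/23685)*(-48878060/83371147) = -8310948907195088/394929123339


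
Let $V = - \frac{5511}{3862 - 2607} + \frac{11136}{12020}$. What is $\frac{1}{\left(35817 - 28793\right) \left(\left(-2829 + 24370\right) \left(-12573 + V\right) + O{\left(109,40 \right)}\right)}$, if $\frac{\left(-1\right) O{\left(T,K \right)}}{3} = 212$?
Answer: $- \frac{754255}{1435251997302793248} \approx -5.2552 \cdot 10^{-13}$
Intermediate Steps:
$O{\left(T,K \right)} = -636$ ($O{\left(T,K \right)} = \left(-3\right) 212 = -636$)
$V = - \frac{2613327}{754255}$ ($V = - \frac{5511}{1255} + 11136 \cdot \frac{1}{12020} = \left(-5511\right) \frac{1}{1255} + \frac{2784}{3005} = - \frac{5511}{1255} + \frac{2784}{3005} = - \frac{2613327}{754255} \approx -3.4648$)
$\frac{1}{\left(35817 - 28793\right) \left(\left(-2829 + 24370\right) \left(-12573 + V\right) + O{\left(109,40 \right)}\right)} = \frac{1}{\left(35817 - 28793\right) \left(\left(-2829 + 24370\right) \left(-12573 - \frac{2613327}{754255}\right) - 636\right)} = \frac{1}{7024 \left(21541 \left(- \frac{9485861442}{754255}\right) - 636\right)} = \frac{1}{7024 \left(- \frac{204334941322122}{754255} - 636\right)} = \frac{1}{7024 \left(- \frac{204335421028302}{754255}\right)} = \frac{1}{- \frac{1435251997302793248}{754255}} = - \frac{754255}{1435251997302793248}$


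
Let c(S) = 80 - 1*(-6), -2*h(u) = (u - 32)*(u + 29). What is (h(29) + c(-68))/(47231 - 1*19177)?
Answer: 173/28054 ≈ 0.0061667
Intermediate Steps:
h(u) = -(-32 + u)*(29 + u)/2 (h(u) = -(u - 32)*(u + 29)/2 = -(-32 + u)*(29 + u)/2)
c(S) = 86 (c(S) = 80 + 6 = 86)
(h(29) + c(-68))/(47231 - 1*19177) = ((464 - ½*29² + (3/2)*29) + 86)/(47231 - 1*19177) = ((464 - ½*841 + 87/2) + 86)/(47231 - 19177) = ((464 - 841/2 + 87/2) + 86)/28054 = (87 + 86)*(1/28054) = 173*(1/28054) = 173/28054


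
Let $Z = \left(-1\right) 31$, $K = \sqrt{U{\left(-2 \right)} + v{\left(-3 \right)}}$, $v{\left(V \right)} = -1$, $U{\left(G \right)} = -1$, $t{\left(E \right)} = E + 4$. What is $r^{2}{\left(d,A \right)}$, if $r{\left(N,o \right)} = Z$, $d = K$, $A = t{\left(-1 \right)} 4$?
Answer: $961$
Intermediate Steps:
$t{\left(E \right)} = 4 + E$
$K = i \sqrt{2}$ ($K = \sqrt{-1 - 1} = \sqrt{-2} = i \sqrt{2} \approx 1.4142 i$)
$A = 12$ ($A = \left(4 - 1\right) 4 = 3 \cdot 4 = 12$)
$Z = -31$
$d = i \sqrt{2} \approx 1.4142 i$
$r{\left(N,o \right)} = -31$
$r^{2}{\left(d,A \right)} = \left(-31\right)^{2} = 961$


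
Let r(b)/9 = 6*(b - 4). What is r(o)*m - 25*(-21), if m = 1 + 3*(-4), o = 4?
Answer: 525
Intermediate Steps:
r(b) = -216 + 54*b (r(b) = 9*(6*(b - 4)) = 9*(6*(-4 + b)) = 9*(-24 + 6*b) = -216 + 54*b)
m = -11 (m = 1 - 12 = -11)
r(o)*m - 25*(-21) = (-216 + 54*4)*(-11) - 25*(-21) = (-216 + 216)*(-11) + 525 = 0*(-11) + 525 = 0 + 525 = 525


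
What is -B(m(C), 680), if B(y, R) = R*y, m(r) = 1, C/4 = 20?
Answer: -680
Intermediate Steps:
C = 80 (C = 4*20 = 80)
-B(m(C), 680) = -680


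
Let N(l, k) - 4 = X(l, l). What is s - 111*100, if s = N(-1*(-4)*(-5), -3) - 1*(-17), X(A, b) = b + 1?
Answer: -11098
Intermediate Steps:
X(A, b) = 1 + b
N(l, k) = 5 + l (N(l, k) = 4 + (1 + l) = 5 + l)
s = 2 (s = (5 - 1*(-4)*(-5)) - 1*(-17) = (5 + 4*(-5)) + 17 = (5 - 20) + 17 = -15 + 17 = 2)
s - 111*100 = 2 - 111*100 = 2 - 11100 = -11098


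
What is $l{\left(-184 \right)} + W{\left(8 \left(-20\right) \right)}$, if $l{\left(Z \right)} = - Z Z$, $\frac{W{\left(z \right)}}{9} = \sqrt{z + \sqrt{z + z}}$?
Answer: $-33856 + 18 \sqrt{-40 + 2 i \sqrt{5}} \approx -33850.0 + 114.02 i$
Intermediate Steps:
$W{\left(z \right)} = 9 \sqrt{z + \sqrt{2} \sqrt{z}}$ ($W{\left(z \right)} = 9 \sqrt{z + \sqrt{z + z}} = 9 \sqrt{z + \sqrt{2 z}} = 9 \sqrt{z + \sqrt{2} \sqrt{z}}$)
$l{\left(Z \right)} = - Z^{2}$
$l{\left(-184 \right)} + W{\left(8 \left(-20\right) \right)} = - \left(-184\right)^{2} + 9 \sqrt{8 \left(-20\right) + \sqrt{2} \sqrt{8 \left(-20\right)}} = \left(-1\right) 33856 + 9 \sqrt{-160 + \sqrt{2} \sqrt{-160}} = -33856 + 9 \sqrt{-160 + \sqrt{2} \cdot 4 i \sqrt{10}} = -33856 + 9 \sqrt{-160 + 8 i \sqrt{5}}$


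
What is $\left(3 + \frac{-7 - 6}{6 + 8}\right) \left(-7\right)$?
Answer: $- \frac{29}{2} \approx -14.5$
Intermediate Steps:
$\left(3 + \frac{-7 - 6}{6 + 8}\right) \left(-7\right) = \left(3 - \frac{13}{14}\right) \left(-7\right) = \frac{29}{14} \left(-7\right) = - \frac{29}{2}$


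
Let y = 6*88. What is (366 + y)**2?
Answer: 799236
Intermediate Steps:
y = 528
(366 + y)**2 = (366 + 528)**2 = 894**2 = 799236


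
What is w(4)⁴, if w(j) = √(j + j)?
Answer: 64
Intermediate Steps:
w(j) = √2*√j (w(j) = √(2*j) = √2*√j)
w(4)⁴ = (√2*√4)⁴ = (√2*2)⁴ = (2*√2)⁴ = 64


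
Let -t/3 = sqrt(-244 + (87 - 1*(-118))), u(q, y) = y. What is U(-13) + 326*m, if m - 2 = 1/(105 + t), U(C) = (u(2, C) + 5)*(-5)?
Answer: 1317737/1896 + 163*I*sqrt(39)/1896 ≈ 695.01 + 0.53689*I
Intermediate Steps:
t = -3*I*sqrt(39) (t = -3*sqrt(-244 + (87 - 1*(-118))) = -3*sqrt(-244 + (87 + 118)) = -3*sqrt(-244 + 205) = -3*I*sqrt(39) ≈ -18.735*I)
U(C) = -25 - 5*C (U(C) = (C + 5)*(-5) = (5 + C)*(-5) = -25 - 5*C)
m = 2 + 1/(105 - 3*I*sqrt(39)) ≈ 2.0092 + 0.0016469*I
U(-13) + 326*m = (-25 - 5*(-13)) + 326*(7619/3792 + I*sqrt(39)/3792) = (-25 + 65) + (1241897/1896 + 163*I*sqrt(39)/1896) = 40 + (1241897/1896 + 163*I*sqrt(39)/1896) = 1317737/1896 + 163*I*sqrt(39)/1896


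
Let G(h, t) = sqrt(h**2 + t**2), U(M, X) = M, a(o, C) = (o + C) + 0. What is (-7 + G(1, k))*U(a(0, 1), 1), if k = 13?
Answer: -7 + sqrt(170) ≈ 6.0384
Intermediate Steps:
a(o, C) = C + o (a(o, C) = (C + o) + 0 = C + o)
(-7 + G(1, k))*U(a(0, 1), 1) = (-7 + sqrt(1**2 + 13**2))*(1 + 0) = (-7 + sqrt(1 + 169))*1 = (-7 + sqrt(170))*1 = -7 + sqrt(170)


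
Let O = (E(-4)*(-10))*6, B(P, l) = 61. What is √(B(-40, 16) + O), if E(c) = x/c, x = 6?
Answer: √151 ≈ 12.288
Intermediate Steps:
E(c) = 6/c
O = 90 (O = ((6/(-4))*(-10))*6 = ((6*(-¼))*(-10))*6 = -3/2*(-10)*6 = 15*6 = 90)
√(B(-40, 16) + O) = √(61 + 90) = √151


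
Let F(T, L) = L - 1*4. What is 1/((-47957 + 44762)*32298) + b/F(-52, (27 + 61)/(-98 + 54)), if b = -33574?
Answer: 577428650189/103192110 ≈ 5595.7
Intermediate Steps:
F(T, L) = -4 + L (F(T, L) = L - 4 = -4 + L)
1/((-47957 + 44762)*32298) + b/F(-52, (27 + 61)/(-98 + 54)) = 1/((-47957 + 44762)*32298) - 33574/(-4 + (27 + 61)/(-98 + 54)) = (1/32298)/(-3195) - 33574/(-4 + 88/(-44)) = -1/3195*1/32298 - 33574/(-4 + 88*(-1/44)) = -1/103192110 - 33574/(-4 - 2) = -1/103192110 - 33574/(-6) = -1/103192110 - 33574*(-1/6) = -1/103192110 + 16787/3 = 577428650189/103192110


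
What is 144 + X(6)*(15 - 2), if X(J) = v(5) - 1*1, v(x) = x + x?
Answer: 261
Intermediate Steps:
v(x) = 2*x
X(J) = 9 (X(J) = 2*5 - 1*1 = 10 - 1 = 9)
144 + X(6)*(15 - 2) = 144 + 9*(15 - 2) = 144 + 9*13 = 144 + 117 = 261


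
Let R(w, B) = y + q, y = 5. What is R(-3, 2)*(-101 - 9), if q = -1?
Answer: -440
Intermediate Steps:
R(w, B) = 4 (R(w, B) = 5 - 1 = 4)
R(-3, 2)*(-101 - 9) = 4*(-101 - 9) = 4*(-110) = -440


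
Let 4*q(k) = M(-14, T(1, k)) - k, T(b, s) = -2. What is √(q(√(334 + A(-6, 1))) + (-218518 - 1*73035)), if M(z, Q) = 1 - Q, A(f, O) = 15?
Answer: √(-1166209 - √349)/2 ≈ 539.96*I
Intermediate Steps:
q(k) = ¾ - k/4 (q(k) = ((1 - 1*(-2)) - k)/4 = ((1 + 2) - k)/4 = (3 - k)/4 = ¾ - k/4)
√(q(√(334 + A(-6, 1))) + (-218518 - 1*73035)) = √((¾ - √(334 + 15)/4) + (-218518 - 1*73035)) = √((¾ - √349/4) + (-218518 - 73035)) = √((¾ - √349/4) - 291553) = √(-1166209/4 - √349/4)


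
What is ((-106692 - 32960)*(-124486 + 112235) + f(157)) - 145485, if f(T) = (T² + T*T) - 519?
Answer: 1710779946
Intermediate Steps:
f(T) = -519 + 2*T² (f(T) = (T² + T²) - 519 = 2*T² - 519 = -519 + 2*T²)
((-106692 - 32960)*(-124486 + 112235) + f(157)) - 145485 = ((-106692 - 32960)*(-124486 + 112235) + (-519 + 2*157²)) - 145485 = (-139652*(-12251) + (-519 + 2*24649)) - 145485 = (1710876652 + (-519 + 49298)) - 145485 = (1710876652 + 48779) - 145485 = 1710925431 - 145485 = 1710779946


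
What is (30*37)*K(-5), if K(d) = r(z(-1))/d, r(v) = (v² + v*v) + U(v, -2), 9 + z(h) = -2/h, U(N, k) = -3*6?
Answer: -17760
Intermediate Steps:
U(N, k) = -18
z(h) = -9 - 2/h
r(v) = -18 + 2*v² (r(v) = (v² + v*v) - 18 = (v² + v²) - 18 = 2*v² - 18 = -18 + 2*v²)
K(d) = 80/d (K(d) = (-18 + 2*(-9 - 2/(-1))²)/d = (-18 + 2*(-9 - 2*(-1))²)/d = (-18 + 2*(-9 + 2)²)/d = (-18 + 2*(-7)²)/d = (-18 + 2*49)/d = (-18 + 98)/d = 80/d)
(30*37)*K(-5) = (30*37)*(80/(-5)) = 1110*(80*(-⅕)) = 1110*(-16) = -17760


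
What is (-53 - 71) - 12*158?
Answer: -2020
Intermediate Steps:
(-53 - 71) - 12*158 = -124 - 1896 = -2020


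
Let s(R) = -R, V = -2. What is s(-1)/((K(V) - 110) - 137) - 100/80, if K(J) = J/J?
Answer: -617/492 ≈ -1.2541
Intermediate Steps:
K(J) = 1
s(-1)/((K(V) - 110) - 137) - 100/80 = (-1*(-1))/((1 - 110) - 137) - 100/80 = 1/(-109 - 137) - 100*1/80 = 1/(-246) - 5/4 = 1*(-1/246) - 5/4 = -1/246 - 5/4 = -617/492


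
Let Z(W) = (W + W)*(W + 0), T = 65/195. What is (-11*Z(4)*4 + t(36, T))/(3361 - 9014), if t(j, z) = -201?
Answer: 1609/5653 ≈ 0.28463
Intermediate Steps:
T = ⅓ (T = 65*(1/195) = ⅓ ≈ 0.33333)
Z(W) = 2*W² (Z(W) = (2*W)*W = 2*W²)
(-11*Z(4)*4 + t(36, T))/(3361 - 9014) = (-22*4²*4 - 201)/(3361 - 9014) = (-22*16*4 - 201)/(-5653) = (-11*32*4 - 201)*(-1/5653) = (-352*4 - 201)*(-1/5653) = (-1408 - 201)*(-1/5653) = -1609*(-1/5653) = 1609/5653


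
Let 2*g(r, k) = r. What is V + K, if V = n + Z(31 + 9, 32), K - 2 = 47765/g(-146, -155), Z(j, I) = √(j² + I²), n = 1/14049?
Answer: -668999258/1025577 + 8*√41 ≈ -601.09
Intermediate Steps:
n = 1/14049 ≈ 7.1179e-5
g(r, k) = r/2
Z(j, I) = √(I² + j²)
K = -47619/73 (K = 2 + 47765/(((½)*(-146))) = 2 + 47765/(-73) = 2 + 47765*(-1/73) = 2 - 47765/73 = -47619/73 ≈ -652.32)
V = 1/14049 + 8*√41 (V = 1/14049 + √(32² + (31 + 9)²) = 1/14049 + √(1024 + 40²) = 1/14049 + √(1024 + 1600) = 1/14049 + √2624 = 1/14049 + 8*√41 ≈ 51.225)
V + K = (1/14049 + 8*√41) - 47619/73 = -668999258/1025577 + 8*√41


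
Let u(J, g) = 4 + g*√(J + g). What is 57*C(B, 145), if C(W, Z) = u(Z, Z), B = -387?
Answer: 228 + 8265*√290 ≈ 1.4098e+5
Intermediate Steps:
C(W, Z) = 4 + √2*Z^(3/2) (C(W, Z) = 4 + Z*√(Z + Z) = 4 + Z*√(2*Z) = 4 + Z*(√2*√Z) = 4 + √2*Z^(3/2))
57*C(B, 145) = 57*(4 + √2*145^(3/2)) = 57*(4 + √2*(145*√145)) = 57*(4 + 145*√290) = 228 + 8265*√290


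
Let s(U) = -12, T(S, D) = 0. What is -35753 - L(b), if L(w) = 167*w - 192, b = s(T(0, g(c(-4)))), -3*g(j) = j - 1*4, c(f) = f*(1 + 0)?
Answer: -33557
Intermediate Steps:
c(f) = f (c(f) = f*1 = f)
g(j) = 4/3 - j/3 (g(j) = -(j - 1*4)/3 = -(j - 4)/3 = -(-4 + j)/3 = 4/3 - j/3)
b = -12
L(w) = -192 + 167*w
-35753 - L(b) = -35753 - (-192 + 167*(-12)) = -35753 - (-192 - 2004) = -35753 - 1*(-2196) = -35753 + 2196 = -33557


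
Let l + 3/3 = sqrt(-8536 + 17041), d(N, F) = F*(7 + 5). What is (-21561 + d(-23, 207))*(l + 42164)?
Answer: -804343551 - 171693*sqrt(105) ≈ -8.0610e+8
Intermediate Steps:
d(N, F) = 12*F (d(N, F) = F*12 = 12*F)
l = -1 + 9*sqrt(105) (l = -1 + sqrt(-8536 + 17041) = -1 + sqrt(8505) = -1 + 9*sqrt(105) ≈ 91.223)
(-21561 + d(-23, 207))*(l + 42164) = (-21561 + 12*207)*((-1 + 9*sqrt(105)) + 42164) = (-21561 + 2484)*(42163 + 9*sqrt(105)) = -19077*(42163 + 9*sqrt(105)) = -804343551 - 171693*sqrt(105)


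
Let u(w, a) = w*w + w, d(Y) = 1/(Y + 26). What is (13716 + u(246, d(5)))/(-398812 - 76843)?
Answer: -74478/475655 ≈ -0.15658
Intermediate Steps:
d(Y) = 1/(26 + Y)
u(w, a) = w + w**2 (u(w, a) = w**2 + w = w + w**2)
(13716 + u(246, d(5)))/(-398812 - 76843) = (13716 + 246*(1 + 246))/(-398812 - 76843) = (13716 + 246*247)/(-475655) = (13716 + 60762)*(-1/475655) = 74478*(-1/475655) = -74478/475655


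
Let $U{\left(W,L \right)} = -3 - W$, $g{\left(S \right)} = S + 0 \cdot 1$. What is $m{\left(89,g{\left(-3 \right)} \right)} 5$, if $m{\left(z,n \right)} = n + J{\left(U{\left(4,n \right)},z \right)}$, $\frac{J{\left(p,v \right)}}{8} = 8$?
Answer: $305$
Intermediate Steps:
$g{\left(S \right)} = S$ ($g{\left(S \right)} = S + 0 = S$)
$J{\left(p,v \right)} = 64$ ($J{\left(p,v \right)} = 8 \cdot 8 = 64$)
$m{\left(z,n \right)} = 64 + n$ ($m{\left(z,n \right)} = n + 64 = 64 + n$)
$m{\left(89,g{\left(-3 \right)} \right)} 5 = \left(64 - 3\right) 5 = 61 \cdot 5 = 305$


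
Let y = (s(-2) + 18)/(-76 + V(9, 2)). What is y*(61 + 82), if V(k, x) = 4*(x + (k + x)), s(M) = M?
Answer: -286/3 ≈ -95.333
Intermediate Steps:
V(k, x) = 4*k + 8*x (V(k, x) = 4*(k + 2*x) = 4*k + 8*x)
y = -⅔ (y = (-2 + 18)/(-76 + (4*9 + 8*2)) = 16/(-76 + (36 + 16)) = 16/(-76 + 52) = 16/(-24) = 16*(-1/24) = -⅔ ≈ -0.66667)
y*(61 + 82) = -2*(61 + 82)/3 = -⅔*143 = -286/3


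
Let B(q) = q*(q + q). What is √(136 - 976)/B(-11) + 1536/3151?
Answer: 1536/3151 + I*√210/121 ≈ 0.48746 + 0.11976*I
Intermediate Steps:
B(q) = 2*q² (B(q) = q*(2*q) = 2*q²)
√(136 - 976)/B(-11) + 1536/3151 = √(136 - 976)/((2*(-11)²)) + 1536/3151 = √(-840)/((2*121)) + 1536*(1/3151) = (2*I*√210)/242 + 1536/3151 = (2*I*√210)*(1/242) + 1536/3151 = I*√210/121 + 1536/3151 = 1536/3151 + I*√210/121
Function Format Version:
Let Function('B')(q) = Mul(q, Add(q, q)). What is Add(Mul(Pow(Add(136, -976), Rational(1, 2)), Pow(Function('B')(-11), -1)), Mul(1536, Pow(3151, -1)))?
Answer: Add(Rational(1536, 3151), Mul(Rational(1, 121), I, Pow(210, Rational(1, 2)))) ≈ Add(0.48746, Mul(0.11976, I))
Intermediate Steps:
Function('B')(q) = Mul(2, Pow(q, 2)) (Function('B')(q) = Mul(q, Mul(2, q)) = Mul(2, Pow(q, 2)))
Add(Mul(Pow(Add(136, -976), Rational(1, 2)), Pow(Function('B')(-11), -1)), Mul(1536, Pow(3151, -1))) = Add(Mul(Pow(Add(136, -976), Rational(1, 2)), Pow(Mul(2, Pow(-11, 2)), -1)), Mul(1536, Pow(3151, -1))) = Add(Mul(Pow(-840, Rational(1, 2)), Pow(Mul(2, 121), -1)), Mul(1536, Rational(1, 3151))) = Add(Mul(Mul(2, I, Pow(210, Rational(1, 2))), Pow(242, -1)), Rational(1536, 3151)) = Add(Mul(Mul(2, I, Pow(210, Rational(1, 2))), Rational(1, 242)), Rational(1536, 3151)) = Add(Mul(Rational(1, 121), I, Pow(210, Rational(1, 2))), Rational(1536, 3151)) = Add(Rational(1536, 3151), Mul(Rational(1, 121), I, Pow(210, Rational(1, 2))))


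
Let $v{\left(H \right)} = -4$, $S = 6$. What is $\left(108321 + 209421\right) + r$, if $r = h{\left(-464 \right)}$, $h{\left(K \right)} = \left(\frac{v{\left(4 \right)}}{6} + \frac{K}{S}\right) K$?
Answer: $353934$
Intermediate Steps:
$h{\left(K \right)} = K \left(- \frac{2}{3} + \frac{K}{6}\right)$ ($h{\left(K \right)} = \left(- \frac{4}{6} + \frac{K}{6}\right) K = \left(\left(-4\right) \frac{1}{6} + K \frac{1}{6}\right) K = \left(- \frac{2}{3} + \frac{K}{6}\right) K = K \left(- \frac{2}{3} + \frac{K}{6}\right)$)
$r = 36192$ ($r = \frac{1}{6} \left(-464\right) \left(-4 - 464\right) = \frac{1}{6} \left(-464\right) \left(-468\right) = 36192$)
$\left(108321 + 209421\right) + r = \left(108321 + 209421\right) + 36192 = 317742 + 36192 = 353934$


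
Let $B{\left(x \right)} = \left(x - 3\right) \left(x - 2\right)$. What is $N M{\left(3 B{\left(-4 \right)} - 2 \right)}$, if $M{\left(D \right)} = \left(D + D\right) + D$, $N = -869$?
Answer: $-323268$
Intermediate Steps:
$B{\left(x \right)} = \left(-3 + x\right) \left(-2 + x\right)$
$M{\left(D \right)} = 3 D$ ($M{\left(D \right)} = 2 D + D = 3 D$)
$N M{\left(3 B{\left(-4 \right)} - 2 \right)} = - 869 \cdot 3 \left(3 \left(6 + \left(-4\right)^{2} - -20\right) - 2\right) = - 869 \cdot 3 \left(3 \left(6 + 16 + 20\right) - 2\right) = - 869 \cdot 3 \left(3 \cdot 42 - 2\right) = - 869 \cdot 3 \left(126 - 2\right) = - 869 \cdot 3 \cdot 124 = \left(-869\right) 372 = -323268$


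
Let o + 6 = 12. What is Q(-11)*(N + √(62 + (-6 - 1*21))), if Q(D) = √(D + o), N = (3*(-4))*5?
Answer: I*√5*(-60 + √35) ≈ -120.94*I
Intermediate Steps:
o = 6 (o = -6 + 12 = 6)
N = -60 (N = -12*5 = -60)
Q(D) = √(6 + D) (Q(D) = √(D + 6) = √(6 + D))
Q(-11)*(N + √(62 + (-6 - 1*21))) = √(6 - 11)*(-60 + √(62 + (-6 - 1*21))) = √(-5)*(-60 + √(62 + (-6 - 21))) = (I*√5)*(-60 + √(62 - 27)) = (I*√5)*(-60 + √35) = I*√5*(-60 + √35)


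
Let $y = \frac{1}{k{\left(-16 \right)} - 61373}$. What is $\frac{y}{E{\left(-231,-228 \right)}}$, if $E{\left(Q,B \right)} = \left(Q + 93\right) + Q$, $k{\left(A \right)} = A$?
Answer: $\frac{1}{22652541} \approx 4.4145 \cdot 10^{-8}$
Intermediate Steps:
$E{\left(Q,B \right)} = 93 + 2 Q$ ($E{\left(Q,B \right)} = \left(93 + Q\right) + Q = 93 + 2 Q$)
$y = - \frac{1}{61389}$ ($y = \frac{1}{-16 - 61373} = \frac{1}{-61389} = - \frac{1}{61389} \approx -1.629 \cdot 10^{-5}$)
$\frac{y}{E{\left(-231,-228 \right)}} = - \frac{1}{61389 \left(93 + 2 \left(-231\right)\right)} = - \frac{1}{61389 \left(93 - 462\right)} = - \frac{1}{61389 \left(-369\right)} = \left(- \frac{1}{61389}\right) \left(- \frac{1}{369}\right) = \frac{1}{22652541}$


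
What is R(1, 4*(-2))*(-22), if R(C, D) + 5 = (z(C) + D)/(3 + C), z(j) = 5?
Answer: 253/2 ≈ 126.50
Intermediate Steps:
R(C, D) = -5 + (5 + D)/(3 + C)
R(1, 4*(-2))*(-22) = ((-10 + 4*(-2) - 5*1)/(3 + 1))*(-22) = ((-10 - 8 - 5)/4)*(-22) = ((1/4)*(-23))*(-22) = -23/4*(-22) = 253/2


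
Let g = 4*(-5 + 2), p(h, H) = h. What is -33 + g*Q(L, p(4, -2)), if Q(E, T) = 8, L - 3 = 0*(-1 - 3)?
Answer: -129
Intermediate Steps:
L = 3 (L = 3 + 0*(-1 - 3) = 3 + 0*(-4) = 3 + 0 = 3)
g = -12 (g = 4*(-3) = -12)
-33 + g*Q(L, p(4, -2)) = -33 - 12*8 = -33 - 96 = -129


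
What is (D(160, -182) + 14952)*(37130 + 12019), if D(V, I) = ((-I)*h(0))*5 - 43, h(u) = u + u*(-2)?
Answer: 732762441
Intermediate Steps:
h(u) = -u (h(u) = u - 2*u = -u)
D(V, I) = -43 (D(V, I) = ((-I)*(-1*0))*5 - 43 = (-I*0)*5 - 43 = 0*5 - 43 = 0 - 43 = -43)
(D(160, -182) + 14952)*(37130 + 12019) = (-43 + 14952)*(37130 + 12019) = 14909*49149 = 732762441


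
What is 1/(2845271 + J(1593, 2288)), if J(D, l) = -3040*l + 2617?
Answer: -1/4107632 ≈ -2.4345e-7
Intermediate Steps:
J(D, l) = 2617 - 3040*l
1/(2845271 + J(1593, 2288)) = 1/(2845271 + (2617 - 3040*2288)) = 1/(2845271 + (2617 - 6955520)) = 1/(2845271 - 6952903) = 1/(-4107632) = -1/4107632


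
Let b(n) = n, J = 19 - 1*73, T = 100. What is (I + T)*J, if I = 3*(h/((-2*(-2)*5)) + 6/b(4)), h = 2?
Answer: -28296/5 ≈ -5659.2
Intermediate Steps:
J = -54 (J = 19 - 73 = -54)
I = 24/5 (I = 3*(2/((-2*(-2)*5)) + 6/4) = 3*(2/((4*5)) + 6*(¼)) = 3*(2/20 + 3/2) = 3*(2*(1/20) + 3/2) = 3*(⅒ + 3/2) = 3*(8/5) = 24/5 ≈ 4.8000)
(I + T)*J = (24/5 + 100)*(-54) = (524/5)*(-54) = -28296/5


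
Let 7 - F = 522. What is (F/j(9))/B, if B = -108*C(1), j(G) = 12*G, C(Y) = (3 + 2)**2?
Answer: 103/58320 ≈ 0.0017661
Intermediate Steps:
F = -515 (F = 7 - 1*522 = 7 - 522 = -515)
C(Y) = 25 (C(Y) = 5**2 = 25)
B = -2700 (B = -108*25 = -2700)
(F/j(9))/B = -515/(12*9)/(-2700) = -515/108*(-1/2700) = 103/58320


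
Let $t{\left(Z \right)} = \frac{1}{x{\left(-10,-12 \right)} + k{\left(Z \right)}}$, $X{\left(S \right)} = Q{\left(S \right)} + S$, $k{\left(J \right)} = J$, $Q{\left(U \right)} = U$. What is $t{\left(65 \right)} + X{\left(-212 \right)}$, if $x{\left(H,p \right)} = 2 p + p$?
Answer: $- \frac{12295}{29} \approx -423.97$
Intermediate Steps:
$x{\left(H,p \right)} = 3 p$
$X{\left(S \right)} = 2 S$ ($X{\left(S \right)} = S + S = 2 S$)
$t{\left(Z \right)} = \frac{1}{-36 + Z}$ ($t{\left(Z \right)} = \frac{1}{3 \left(-12\right) + Z} = \frac{1}{-36 + Z}$)
$t{\left(65 \right)} + X{\left(-212 \right)} = \frac{1}{-36 + 65} + 2 \left(-212\right) = \frac{1}{29} - 424 = - \frac{12295}{29}$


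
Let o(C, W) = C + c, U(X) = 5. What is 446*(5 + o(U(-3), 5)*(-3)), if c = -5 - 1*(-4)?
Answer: -3122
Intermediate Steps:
c = -1 (c = -5 + 4 = -1)
o(C, W) = -1 + C (o(C, W) = C - 1 = -1 + C)
446*(5 + o(U(-3), 5)*(-3)) = 446*(5 + (-1 + 5)*(-3)) = 446*(5 + 4*(-3)) = 446*(5 - 12) = 446*(-7) = -3122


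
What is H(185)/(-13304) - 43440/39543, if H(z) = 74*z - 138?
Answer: -46408854/21920003 ≈ -2.1172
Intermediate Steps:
H(z) = -138 + 74*z
H(185)/(-13304) - 43440/39543 = (-138 + 74*185)/(-13304) - 43440/39543 = (-138 + 13690)*(-1/13304) - 43440*1/39543 = 13552*(-1/13304) - 14480/13181 = -1694/1663 - 14480/13181 = -46408854/21920003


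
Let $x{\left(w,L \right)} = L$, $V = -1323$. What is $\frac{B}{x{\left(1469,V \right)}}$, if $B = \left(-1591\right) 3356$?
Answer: $\frac{5339396}{1323} \approx 4035.8$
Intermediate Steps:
$B = -5339396$
$\frac{B}{x{\left(1469,V \right)}} = - \frac{5339396}{-1323} = \left(-5339396\right) \left(- \frac{1}{1323}\right) = \frac{5339396}{1323}$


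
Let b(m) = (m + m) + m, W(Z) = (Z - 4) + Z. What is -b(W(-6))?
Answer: 48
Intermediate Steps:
W(Z) = -4 + 2*Z (W(Z) = (-4 + Z) + Z = -4 + 2*Z)
b(m) = 3*m (b(m) = 2*m + m = 3*m)
-b(W(-6)) = -3*(-4 + 2*(-6)) = -3*(-4 - 12) = -3*(-16) = -1*(-48) = 48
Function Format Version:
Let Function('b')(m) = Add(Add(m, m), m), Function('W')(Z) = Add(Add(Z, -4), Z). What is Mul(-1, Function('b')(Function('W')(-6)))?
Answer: 48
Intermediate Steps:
Function('W')(Z) = Add(-4, Mul(2, Z)) (Function('W')(Z) = Add(Add(-4, Z), Z) = Add(-4, Mul(2, Z)))
Function('b')(m) = Mul(3, m) (Function('b')(m) = Add(Mul(2, m), m) = Mul(3, m))
Mul(-1, Function('b')(Function('W')(-6))) = Mul(-1, Mul(3, Add(-4, Mul(2, -6)))) = Mul(-1, Mul(3, Add(-4, -12))) = Mul(-1, Mul(3, -16)) = Mul(-1, -48) = 48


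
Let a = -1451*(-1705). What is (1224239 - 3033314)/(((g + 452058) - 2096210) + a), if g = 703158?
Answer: -603025/510987 ≈ -1.1801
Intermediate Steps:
a = 2473955
(1224239 - 3033314)/(((g + 452058) - 2096210) + a) = (1224239 - 3033314)/(((703158 + 452058) - 2096210) + 2473955) = -1809075/((1155216 - 2096210) + 2473955) = -1809075/(-940994 + 2473955) = -1809075/1532961 = -1809075*1/1532961 = -603025/510987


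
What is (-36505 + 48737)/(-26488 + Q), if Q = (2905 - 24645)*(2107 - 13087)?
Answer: 1529/29834839 ≈ 5.1249e-5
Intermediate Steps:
Q = 238705200 (Q = -21740*(-10980) = 238705200)
(-36505 + 48737)/(-26488 + Q) = (-36505 + 48737)/(-26488 + 238705200) = 12232/238678712 = 12232*(1/238678712) = 1529/29834839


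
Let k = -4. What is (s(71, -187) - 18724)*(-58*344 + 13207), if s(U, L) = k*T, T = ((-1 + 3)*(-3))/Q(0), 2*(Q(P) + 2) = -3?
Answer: 884377420/7 ≈ 1.2634e+8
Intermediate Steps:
Q(P) = -7/2 (Q(P) = -2 + (½)*(-3) = -2 - 3/2 = -7/2)
T = 12/7 (T = ((-1 + 3)*(-3))/(-7/2) = (2*(-3))*(-2/7) = -6*(-2/7) = 12/7 ≈ 1.7143)
s(U, L) = -48/7 (s(U, L) = -4*12/7 = -48/7)
(s(71, -187) - 18724)*(-58*344 + 13207) = (-48/7 - 18724)*(-58*344 + 13207) = -131116*(-19952 + 13207)/7 = -131116/7*(-6745) = 884377420/7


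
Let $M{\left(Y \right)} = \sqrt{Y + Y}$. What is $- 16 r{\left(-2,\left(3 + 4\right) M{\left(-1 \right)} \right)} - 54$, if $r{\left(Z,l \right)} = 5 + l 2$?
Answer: $-134 - 224 i \sqrt{2} \approx -134.0 - 316.78 i$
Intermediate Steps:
$M{\left(Y \right)} = \sqrt{2} \sqrt{Y}$ ($M{\left(Y \right)} = \sqrt{2 Y} = \sqrt{2} \sqrt{Y}$)
$r{\left(Z,l \right)} = 5 + 2 l$
$- 16 r{\left(-2,\left(3 + 4\right) M{\left(-1 \right)} \right)} - 54 = - 16 \left(5 + 2 \left(3 + 4\right) \sqrt{2} \sqrt{-1}\right) - 54 = - 16 \left(5 + 2 \cdot 7 \sqrt{2} i\right) - 54 = - 16 \left(5 + 2 \cdot 7 i \sqrt{2}\right) - 54 = - 16 \left(5 + 14 i \sqrt{2}\right) - 54 = \left(-80 - 224 i \sqrt{2}\right) - 54 = -134 - 224 i \sqrt{2}$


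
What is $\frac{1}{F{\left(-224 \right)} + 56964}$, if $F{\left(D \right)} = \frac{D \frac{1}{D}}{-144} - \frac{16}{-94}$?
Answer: $\frac{6768}{385533457} \approx 1.7555 \cdot 10^{-5}$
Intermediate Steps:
$F{\left(D \right)} = \frac{1105}{6768}$ ($F{\left(D \right)} = 1 \left(- \frac{1}{144}\right) - - \frac{8}{47} = - \frac{1}{144} + \frac{8}{47} = \frac{1105}{6768}$)
$\frac{1}{F{\left(-224 \right)} + 56964} = \frac{1}{\frac{1105}{6768} + 56964} = \frac{1}{\frac{385533457}{6768}} = \frac{6768}{385533457}$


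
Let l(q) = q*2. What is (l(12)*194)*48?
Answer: 223488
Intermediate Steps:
l(q) = 2*q
(l(12)*194)*48 = ((2*12)*194)*48 = (24*194)*48 = 4656*48 = 223488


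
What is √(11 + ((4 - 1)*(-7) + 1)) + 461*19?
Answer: 8759 + 3*I ≈ 8759.0 + 3.0*I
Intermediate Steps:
√(11 + ((4 - 1)*(-7) + 1)) + 461*19 = √(11 + (3*(-7) + 1)) + 8759 = √(11 + (-21 + 1)) + 8759 = √(11 - 20) + 8759 = √(-9) + 8759 = 3*I + 8759 = 8759 + 3*I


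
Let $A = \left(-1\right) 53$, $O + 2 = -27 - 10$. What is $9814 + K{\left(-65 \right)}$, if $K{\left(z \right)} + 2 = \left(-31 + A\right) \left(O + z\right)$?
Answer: $18548$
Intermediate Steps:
$O = -39$ ($O = -2 - 37 = -39$)
$A = -53$
$K{\left(z \right)} = 3274 - 84 z$ ($K{\left(z \right)} = -2 + \left(-31 - 53\right) \left(-39 + z\right) = -2 - 84 \left(-39 + z\right) = -2 - \left(-3276 + 84 z\right) = 3274 - 84 z$)
$9814 + K{\left(-65 \right)} = 9814 + \left(3274 - -5460\right) = 9814 + \left(3274 + 5460\right) = 9814 + 8734 = 18548$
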